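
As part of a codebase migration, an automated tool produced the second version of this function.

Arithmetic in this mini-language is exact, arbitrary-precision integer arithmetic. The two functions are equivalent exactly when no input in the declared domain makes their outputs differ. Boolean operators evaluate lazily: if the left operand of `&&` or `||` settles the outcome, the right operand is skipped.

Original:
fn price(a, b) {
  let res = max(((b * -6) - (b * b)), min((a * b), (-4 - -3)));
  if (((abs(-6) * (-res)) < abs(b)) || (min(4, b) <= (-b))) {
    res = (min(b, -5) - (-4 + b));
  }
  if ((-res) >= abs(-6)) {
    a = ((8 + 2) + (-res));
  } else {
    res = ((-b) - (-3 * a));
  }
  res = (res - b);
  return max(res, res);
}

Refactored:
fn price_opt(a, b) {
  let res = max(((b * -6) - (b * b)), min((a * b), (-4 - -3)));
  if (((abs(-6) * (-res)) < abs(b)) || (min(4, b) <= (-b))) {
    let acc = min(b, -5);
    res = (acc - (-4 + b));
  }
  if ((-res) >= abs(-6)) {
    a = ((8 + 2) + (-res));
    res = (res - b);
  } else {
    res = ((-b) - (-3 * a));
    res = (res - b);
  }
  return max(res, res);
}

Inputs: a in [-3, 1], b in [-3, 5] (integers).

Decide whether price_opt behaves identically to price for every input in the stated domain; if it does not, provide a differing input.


Although statement counts differ, and arithmetic usage differs, and local variable names differ, 45/45 inputs agree.
verdict: equivalent


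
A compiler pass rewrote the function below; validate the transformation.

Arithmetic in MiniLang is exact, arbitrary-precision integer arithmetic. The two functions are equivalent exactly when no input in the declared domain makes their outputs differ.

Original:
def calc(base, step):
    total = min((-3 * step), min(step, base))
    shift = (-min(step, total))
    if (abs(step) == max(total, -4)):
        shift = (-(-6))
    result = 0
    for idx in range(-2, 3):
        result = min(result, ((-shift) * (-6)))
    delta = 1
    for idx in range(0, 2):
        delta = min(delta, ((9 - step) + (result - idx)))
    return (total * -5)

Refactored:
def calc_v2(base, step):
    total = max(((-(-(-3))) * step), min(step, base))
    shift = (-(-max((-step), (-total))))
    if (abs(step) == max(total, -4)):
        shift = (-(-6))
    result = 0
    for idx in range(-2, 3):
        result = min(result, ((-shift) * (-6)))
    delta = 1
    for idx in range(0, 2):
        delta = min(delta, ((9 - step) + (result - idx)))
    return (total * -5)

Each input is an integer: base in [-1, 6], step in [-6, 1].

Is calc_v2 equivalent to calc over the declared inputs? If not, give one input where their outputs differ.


Evaluate both at base=-1, step=-6.
calc: total := -6 | shift := 6 | (abs(step) == max(total, -4)): false | result := 0 | iter idx=-2: | result := 0 | iter idx=-1: | result := 0 | iter idx=0: | result := 0 | iter idx=1: | result := 0 | iter idx=2: | result := 0 | delta := 1 | iter idx=0: | delta := 1 | iter idx=1: | delta := 1 | result 30
calc_v2: total := 18 | shift := 6 | (abs(step) == max(total, -4)): false | result := 0 | iter idx=-2: | result := 0 | iter idx=-1: | result := 0 | iter idx=0: | result := 0 | iter idx=1: | result := 0 | iter idx=2: | result := 0 | delta := 1 | iter idx=0: | delta := 1 | iter idx=1: | delta := 1 | result -90
30 != -90, so the rewrite changes behavior.
verdict: not equivalent; witness: base=-1, step=-6


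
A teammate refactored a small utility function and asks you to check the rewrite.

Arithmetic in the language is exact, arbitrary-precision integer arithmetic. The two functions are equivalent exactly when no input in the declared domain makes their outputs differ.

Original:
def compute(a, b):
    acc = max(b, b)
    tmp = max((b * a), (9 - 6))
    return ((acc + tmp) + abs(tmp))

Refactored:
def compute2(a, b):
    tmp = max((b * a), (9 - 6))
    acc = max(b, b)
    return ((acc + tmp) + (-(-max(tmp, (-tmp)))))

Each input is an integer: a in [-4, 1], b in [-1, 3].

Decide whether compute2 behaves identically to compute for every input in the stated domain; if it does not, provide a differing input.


Equivalent — the differences include min/max/abs usage differs, yet no declared input distinguishes the two.
Spot check at a=-4, b=-1 — compute: acc := -1 | tmp := 4 | result 7. compute2: tmp := 4 | acc := -1 | result 7. Both give 7.
Across all 30 domain points the two functions coincide.
verdict: equivalent


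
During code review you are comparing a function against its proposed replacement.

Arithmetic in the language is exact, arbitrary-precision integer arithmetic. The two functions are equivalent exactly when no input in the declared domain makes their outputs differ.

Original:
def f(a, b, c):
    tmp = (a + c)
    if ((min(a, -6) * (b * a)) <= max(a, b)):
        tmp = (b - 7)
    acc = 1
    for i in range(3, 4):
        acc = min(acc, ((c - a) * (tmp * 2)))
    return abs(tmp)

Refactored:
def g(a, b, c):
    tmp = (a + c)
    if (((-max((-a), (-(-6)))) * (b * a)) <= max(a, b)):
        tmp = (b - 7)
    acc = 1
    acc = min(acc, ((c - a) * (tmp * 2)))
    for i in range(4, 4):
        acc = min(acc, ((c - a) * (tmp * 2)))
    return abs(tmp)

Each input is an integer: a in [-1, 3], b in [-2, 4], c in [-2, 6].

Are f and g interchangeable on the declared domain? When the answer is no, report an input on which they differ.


The two are interchangeable: constant usage differs, statement counts differ, arithmetic usage differs, loop structure differs, min/max/abs usage differs, and every declared input agrees.
Tracing a=1, b=4, c=6: f: tmp := 7 | ((min(a, -6) * (b * a)) <= max(a, b)): true | tmp := -3 | acc := 1 | iter i=3: | acc := -30 | result 3 | g: tmp := 7 | (((-max((-a), (-(-6)))) * (b * a)) <= max(a, b)): true | tmp := -3 | acc := 1 | acc := -30 | loop over i: empty range | result 3 — matching result 3.
Across all 315 domain points the two functions coincide.
verdict: equivalent


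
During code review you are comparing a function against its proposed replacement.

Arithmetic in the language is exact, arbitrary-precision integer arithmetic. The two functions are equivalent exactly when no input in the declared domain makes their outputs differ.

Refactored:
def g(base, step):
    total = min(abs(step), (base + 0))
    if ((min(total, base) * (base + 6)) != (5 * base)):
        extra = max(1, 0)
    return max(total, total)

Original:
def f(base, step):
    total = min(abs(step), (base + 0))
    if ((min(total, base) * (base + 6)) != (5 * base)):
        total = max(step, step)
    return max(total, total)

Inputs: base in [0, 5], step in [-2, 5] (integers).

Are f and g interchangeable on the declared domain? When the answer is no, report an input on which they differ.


Consider the input base=1, step=-2.
f: total=1, then ((min(total, base) * (base + 6)) != (5 * base)) is true, then total=-2, then returns -2
g: total=1, then ((min(total, base) * (base + 6)) != (5 * base)) is true, then extra=1, then returns 1
-2 and 1 differ, so these are not the same function on this domain.
verdict: not equivalent; witness: base=1, step=-2


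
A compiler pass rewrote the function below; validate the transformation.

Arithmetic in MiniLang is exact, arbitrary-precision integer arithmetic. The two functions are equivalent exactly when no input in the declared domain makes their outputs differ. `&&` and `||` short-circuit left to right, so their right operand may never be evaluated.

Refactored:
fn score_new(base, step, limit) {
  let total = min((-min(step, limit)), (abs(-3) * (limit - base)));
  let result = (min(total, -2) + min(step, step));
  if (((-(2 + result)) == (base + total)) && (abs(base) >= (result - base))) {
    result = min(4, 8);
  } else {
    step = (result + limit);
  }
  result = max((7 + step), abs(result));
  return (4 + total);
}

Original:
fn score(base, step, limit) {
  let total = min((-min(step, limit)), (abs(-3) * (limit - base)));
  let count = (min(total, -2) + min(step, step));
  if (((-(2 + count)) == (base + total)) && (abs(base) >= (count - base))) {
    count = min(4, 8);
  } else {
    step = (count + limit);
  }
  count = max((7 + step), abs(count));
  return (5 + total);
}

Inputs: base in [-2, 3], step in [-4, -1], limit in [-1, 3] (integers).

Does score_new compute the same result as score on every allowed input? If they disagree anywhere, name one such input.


Consider the input base=-2, step=-4, limit=-1.
score: total becomes 3; next count becomes -6; next (((-(2 + count)) == (base + total)) && (abs(base) >= (count - base))) evaluates to false; next step becomes -7; next count becomes 6; next final value 8
score_new: total becomes 3; next result becomes -6; next (((-(2 + result)) == (base + total)) && (abs(base) >= (result - base))) evaluates to false; next step becomes -7; next result becomes 6; next final value 7
8 and 7 differ, so these are not the same function on this domain.
verdict: not equivalent; witness: base=-2, step=-4, limit=-1


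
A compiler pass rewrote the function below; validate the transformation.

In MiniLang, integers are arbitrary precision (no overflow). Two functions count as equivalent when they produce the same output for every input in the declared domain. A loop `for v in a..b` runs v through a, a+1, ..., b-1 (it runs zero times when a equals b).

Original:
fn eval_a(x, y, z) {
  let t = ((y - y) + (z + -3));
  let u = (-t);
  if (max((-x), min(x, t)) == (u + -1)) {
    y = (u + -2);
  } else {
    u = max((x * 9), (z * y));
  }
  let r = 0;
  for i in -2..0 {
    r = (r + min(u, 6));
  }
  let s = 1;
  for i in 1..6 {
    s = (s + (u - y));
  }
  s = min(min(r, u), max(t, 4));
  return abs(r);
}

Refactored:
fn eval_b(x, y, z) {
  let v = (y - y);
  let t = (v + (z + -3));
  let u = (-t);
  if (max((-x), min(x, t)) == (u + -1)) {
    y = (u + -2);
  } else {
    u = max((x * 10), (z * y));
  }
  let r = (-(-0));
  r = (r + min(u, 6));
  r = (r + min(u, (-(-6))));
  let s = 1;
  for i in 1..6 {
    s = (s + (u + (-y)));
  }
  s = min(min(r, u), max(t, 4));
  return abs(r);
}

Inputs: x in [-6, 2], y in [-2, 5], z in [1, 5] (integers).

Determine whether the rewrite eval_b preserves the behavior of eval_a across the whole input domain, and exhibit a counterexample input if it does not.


Evaluate both at x=-1, y=-2, z=5.
eval_a: t := 2 | u := -2 | (max((-x), min(x, t)) == (u + -1)): false | u := -9 | r := 0 | iter i=-2: | r := -9 | iter i=-1: | r := -18 | s := 1 | iter i=1: | s := -6 | iter i=2: | s := -13 | iter i=3: | s := -20 | iter i=4: | s := -27 | iter i=5: | s := -34 | s := -18 | result 18
eval_b: v := 0 | t := 2 | u := -2 | (max((-x), min(x, t)) == (u + -1)): false | u := -10 | r := 0 | r := -10 | r := -20 | s := 1 | iter i=1: | s := -7 | iter i=2: | s := -15 | iter i=3: | s := -23 | iter i=4: | s := -31 | iter i=5: | s := -39 | s := -20 | result 20
18 against 20: the behavior changed.
verdict: not equivalent; witness: x=-1, y=-2, z=5


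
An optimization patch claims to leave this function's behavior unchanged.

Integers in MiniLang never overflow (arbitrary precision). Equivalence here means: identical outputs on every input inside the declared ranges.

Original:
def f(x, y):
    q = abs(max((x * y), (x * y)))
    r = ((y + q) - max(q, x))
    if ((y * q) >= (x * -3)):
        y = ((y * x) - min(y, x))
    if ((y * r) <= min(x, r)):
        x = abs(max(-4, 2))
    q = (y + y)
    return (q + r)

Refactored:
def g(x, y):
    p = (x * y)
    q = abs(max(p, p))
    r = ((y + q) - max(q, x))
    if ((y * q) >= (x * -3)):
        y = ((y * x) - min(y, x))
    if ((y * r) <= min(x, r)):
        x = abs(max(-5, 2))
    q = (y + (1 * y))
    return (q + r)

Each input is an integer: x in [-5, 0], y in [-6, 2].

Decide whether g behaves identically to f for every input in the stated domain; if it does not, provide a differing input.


Equivalent. The one real change (`-4` became `-5`) has no effect anywhere in the declared ranges.
Across all 54 domain points the two functions coincide.
As a probe, take x=-2, y=-4: f runs q becomes 8; next r becomes -4; next ((y * q) >= (x * -3)) evaluates to false; next ((y * r) <= min(x, r)) evaluates to false; next q becomes -8; next final value -12; g runs p becomes 8; next q becomes 8; next r becomes -4; next ((y * q) >= (x * -3)) evaluates to false; next ((y * r) <= min(x, r)) evaluates to false; next q becomes -8; next final value -12; both end at -12.
verdict: equivalent


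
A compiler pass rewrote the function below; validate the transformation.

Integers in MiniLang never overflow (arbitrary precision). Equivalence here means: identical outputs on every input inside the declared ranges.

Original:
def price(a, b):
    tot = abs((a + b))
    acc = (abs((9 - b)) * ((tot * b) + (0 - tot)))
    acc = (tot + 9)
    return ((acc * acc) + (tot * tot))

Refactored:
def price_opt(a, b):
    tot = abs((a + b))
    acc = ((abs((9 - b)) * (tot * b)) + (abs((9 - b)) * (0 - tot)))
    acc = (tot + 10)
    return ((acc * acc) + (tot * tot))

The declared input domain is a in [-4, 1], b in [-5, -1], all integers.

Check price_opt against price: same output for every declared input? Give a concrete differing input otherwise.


At a=-4, b=-5: price gives 405, price_opt gives 442.
verdict: not equivalent; witness: a=-4, b=-5


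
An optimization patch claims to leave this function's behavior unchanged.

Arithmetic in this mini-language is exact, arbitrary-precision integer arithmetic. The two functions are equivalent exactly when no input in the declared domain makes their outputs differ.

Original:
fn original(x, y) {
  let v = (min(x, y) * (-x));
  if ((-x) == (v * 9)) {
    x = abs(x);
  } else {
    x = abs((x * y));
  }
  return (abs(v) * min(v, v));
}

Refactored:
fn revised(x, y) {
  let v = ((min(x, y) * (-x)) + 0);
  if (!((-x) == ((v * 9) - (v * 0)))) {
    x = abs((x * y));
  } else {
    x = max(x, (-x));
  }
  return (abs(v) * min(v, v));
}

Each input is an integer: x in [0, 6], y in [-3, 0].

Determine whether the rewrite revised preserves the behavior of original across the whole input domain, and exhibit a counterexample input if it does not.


This is a faithful refactor — arithmetic usage differs, plus boolean connective usage differs, plus constant usage differs, plus min/max/abs usage differs, but the computed results match everywhere.
One worked example (x=0, y=-2) — original: v = 0; ((-x) == (v * 9)) -> true; x = 0; return 0; revised: v = 0; (!((-x) == ((v * 9) - (v * 0)))) -> false; x = 0; return 0; agreement on 0.
An exhaustive pass over the 28 declared inputs shows identical outputs.
verdict: equivalent


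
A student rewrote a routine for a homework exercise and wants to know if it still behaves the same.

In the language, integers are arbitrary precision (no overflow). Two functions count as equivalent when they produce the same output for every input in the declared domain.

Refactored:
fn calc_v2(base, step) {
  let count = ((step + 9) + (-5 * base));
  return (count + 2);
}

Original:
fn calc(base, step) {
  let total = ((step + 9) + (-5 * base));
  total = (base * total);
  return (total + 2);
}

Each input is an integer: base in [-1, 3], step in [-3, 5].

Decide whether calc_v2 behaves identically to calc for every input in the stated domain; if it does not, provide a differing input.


Consider the input base=-1, step=-3.
calc: total := 11 | total := -11 | result -9
calc_v2: count := 11 | result 13
-9 != 13, so the rewrite changes behavior.
verdict: not equivalent; witness: base=-1, step=-3


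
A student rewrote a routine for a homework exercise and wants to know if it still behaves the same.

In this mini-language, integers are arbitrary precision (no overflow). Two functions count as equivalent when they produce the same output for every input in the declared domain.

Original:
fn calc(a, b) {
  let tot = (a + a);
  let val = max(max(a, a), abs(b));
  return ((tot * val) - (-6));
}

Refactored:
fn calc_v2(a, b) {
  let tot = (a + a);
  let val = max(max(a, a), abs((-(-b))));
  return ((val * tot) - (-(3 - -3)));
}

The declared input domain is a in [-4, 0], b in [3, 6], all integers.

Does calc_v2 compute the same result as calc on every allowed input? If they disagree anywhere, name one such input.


Comparing the listings, the differences include: arithmetic usage differs, plus constant usage differs.
Tracing a=0, b=6: calc: tot := 0 | val := 6 | result 6 | calc_v2: tot := 0 | val := 6 | result 6 — matching result 6.
Sweeping the whole domain (20 inputs) finds no disagreement.
verdict: equivalent


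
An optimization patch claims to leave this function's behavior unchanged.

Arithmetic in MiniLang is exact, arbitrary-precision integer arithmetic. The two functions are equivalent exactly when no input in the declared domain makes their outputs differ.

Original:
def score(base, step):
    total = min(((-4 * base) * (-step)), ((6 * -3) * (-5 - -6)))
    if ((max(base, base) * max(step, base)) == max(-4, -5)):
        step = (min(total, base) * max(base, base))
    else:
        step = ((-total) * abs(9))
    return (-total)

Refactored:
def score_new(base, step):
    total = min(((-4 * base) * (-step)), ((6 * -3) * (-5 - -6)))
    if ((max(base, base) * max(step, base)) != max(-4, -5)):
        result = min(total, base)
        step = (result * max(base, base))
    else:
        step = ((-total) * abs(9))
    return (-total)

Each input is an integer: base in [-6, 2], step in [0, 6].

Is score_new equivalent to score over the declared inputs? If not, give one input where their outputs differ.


Although `((max(base, base) * max(step, base)) == max(-4, -5))` became `((max(base, base) * max(step, base)) != max(-4, -5))`, no input in the stated domain can expose it.
Tracing base=-6, step=1: score: total=-24, then ((max(base, base) * max(step, base)) == max(-4, -5)) is false, then step=216, then returns 24 | score_new: total=-24, then ((max(base, base) * max(step, base)) != max(-4, -5)) is true, then result=-24, then step=144, then returns 24 — matching result 24.
Checked all 63 inputs in the declared domain: the outputs agree on every one.
verdict: equivalent


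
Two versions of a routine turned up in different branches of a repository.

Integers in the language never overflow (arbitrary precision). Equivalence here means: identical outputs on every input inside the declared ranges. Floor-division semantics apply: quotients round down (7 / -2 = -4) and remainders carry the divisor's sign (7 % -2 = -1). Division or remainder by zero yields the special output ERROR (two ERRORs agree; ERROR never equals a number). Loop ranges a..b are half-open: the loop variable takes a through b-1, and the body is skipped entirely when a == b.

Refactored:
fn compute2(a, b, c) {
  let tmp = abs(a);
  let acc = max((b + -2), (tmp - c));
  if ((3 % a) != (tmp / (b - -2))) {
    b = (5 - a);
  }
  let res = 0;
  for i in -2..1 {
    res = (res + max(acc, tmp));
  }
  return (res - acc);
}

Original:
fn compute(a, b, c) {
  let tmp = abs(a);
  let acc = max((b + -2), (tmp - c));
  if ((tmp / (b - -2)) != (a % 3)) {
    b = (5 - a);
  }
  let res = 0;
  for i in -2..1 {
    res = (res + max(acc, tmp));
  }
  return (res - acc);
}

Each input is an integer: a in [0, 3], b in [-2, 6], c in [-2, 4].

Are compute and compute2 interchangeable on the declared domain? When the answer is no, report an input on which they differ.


Consider the input a=0, b=-1, c=-2.
compute: tmp := 0 | acc := 2 | ((tmp / (b - -2)) != (a % 3)): false | res := 0 | iter i=-2: | res := 2 | iter i=-1: | res := 4 | iter i=0: | res := 6 | result 4
compute2: tmp := 0 | acc := 2 | divide-by-zero, output ERROR
4 and ERROR differ, so these are not the same function on this domain.
verdict: not equivalent; witness: a=0, b=-1, c=-2


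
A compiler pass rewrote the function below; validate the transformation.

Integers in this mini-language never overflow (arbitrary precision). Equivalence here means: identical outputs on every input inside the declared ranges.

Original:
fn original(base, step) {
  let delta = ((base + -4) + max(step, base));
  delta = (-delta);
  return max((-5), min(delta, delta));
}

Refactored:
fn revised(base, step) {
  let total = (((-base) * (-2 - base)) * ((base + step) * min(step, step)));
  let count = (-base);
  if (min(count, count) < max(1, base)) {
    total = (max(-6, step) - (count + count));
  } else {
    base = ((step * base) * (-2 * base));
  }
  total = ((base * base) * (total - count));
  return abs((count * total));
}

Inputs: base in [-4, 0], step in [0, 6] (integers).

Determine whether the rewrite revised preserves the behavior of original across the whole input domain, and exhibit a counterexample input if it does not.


Not equivalent: base=-4, step=0 separates them (8 vs 0).
original: delta=-8, then delta=8, then returns 8
revised: total=0, then count=4, then (min(count, count) < max(1, base)) is false, then base=0, then total=0, then returns 0
verdict: not equivalent; witness: base=-4, step=0


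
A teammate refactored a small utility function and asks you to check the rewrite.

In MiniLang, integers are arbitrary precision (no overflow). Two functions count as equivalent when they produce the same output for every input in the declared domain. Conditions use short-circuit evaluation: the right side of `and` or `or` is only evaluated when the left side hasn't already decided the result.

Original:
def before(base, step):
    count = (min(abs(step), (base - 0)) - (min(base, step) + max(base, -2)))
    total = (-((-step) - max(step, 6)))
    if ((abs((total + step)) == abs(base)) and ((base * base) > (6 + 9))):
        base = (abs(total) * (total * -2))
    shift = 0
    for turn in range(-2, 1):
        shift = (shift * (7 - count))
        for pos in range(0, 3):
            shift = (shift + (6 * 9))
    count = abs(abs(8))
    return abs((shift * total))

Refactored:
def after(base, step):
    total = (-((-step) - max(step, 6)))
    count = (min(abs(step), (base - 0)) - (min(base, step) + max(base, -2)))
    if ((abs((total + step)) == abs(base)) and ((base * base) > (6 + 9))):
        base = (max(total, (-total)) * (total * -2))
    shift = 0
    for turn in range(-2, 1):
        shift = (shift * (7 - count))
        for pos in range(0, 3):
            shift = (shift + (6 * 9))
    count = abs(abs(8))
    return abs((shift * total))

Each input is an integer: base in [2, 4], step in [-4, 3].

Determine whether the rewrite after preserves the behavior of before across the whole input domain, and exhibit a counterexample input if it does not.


Reading the diff, among the changes: min/max/abs usage differs.
Tracing base=2, step=-2: before: count := 2 | total := 4 | ((abs((total + step)) == abs(base)) and ((base * base) > (6 + 9))): false | shift := 0 | iter turn=-2: | shift := 0 | iter pos=0: | shift := 54 | iter pos=1: | shift := 108 | iter pos=2: | shift := 162 | iter turn=-1: | shift := 810 | iter pos=0: | shift := 864 | iter pos=1: | shift := 918 | iter pos=2: | shift := 972 | iter turn=0: | shift := 4860 | iter pos=0: | shift := 4914 | iter pos=1: | shift := 4968 | iter pos=2: | shift := 5022 | count := 8 | result 20088 | after: total := 4 | count := 2 | ((abs((total + step)) == abs(base)) and ((base * base) > (6 + 9))): false | shift := 0 | iter turn=-2: | shift := 0 | iter pos=0: | shift := 54 | iter pos=1: | shift := 108 | iter pos=2: | shift := 162 | iter turn=-1: | shift := 810 | iter pos=0: | shift := 864 | iter pos=1: | shift := 918 | iter pos=2: | shift := 972 | iter turn=0: | shift := 4860 | iter pos=0: | shift := 4914 | iter pos=1: | shift := 4968 | iter pos=2: | shift := 5022 | count := 8 | result 20088 — matching result 20088.
Across all 24 domain points the two functions coincide.
verdict: equivalent


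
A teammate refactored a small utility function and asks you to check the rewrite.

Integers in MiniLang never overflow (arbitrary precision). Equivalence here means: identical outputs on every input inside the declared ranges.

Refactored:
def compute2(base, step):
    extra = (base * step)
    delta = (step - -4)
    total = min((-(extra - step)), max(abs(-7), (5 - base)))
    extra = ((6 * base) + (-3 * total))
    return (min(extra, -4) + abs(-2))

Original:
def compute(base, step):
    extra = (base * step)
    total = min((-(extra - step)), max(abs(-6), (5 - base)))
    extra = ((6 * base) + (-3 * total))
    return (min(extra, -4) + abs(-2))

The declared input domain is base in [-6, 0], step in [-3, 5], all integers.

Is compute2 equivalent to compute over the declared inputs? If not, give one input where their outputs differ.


Evaluate both at base=-1, step=4.
compute: extra=-4, then total=6, then extra=-24, then returns -22
compute2: extra=-4, then delta=8, then total=7, then extra=-27, then returns -25
-22 against -25: the behavior changed.
verdict: not equivalent; witness: base=-1, step=4


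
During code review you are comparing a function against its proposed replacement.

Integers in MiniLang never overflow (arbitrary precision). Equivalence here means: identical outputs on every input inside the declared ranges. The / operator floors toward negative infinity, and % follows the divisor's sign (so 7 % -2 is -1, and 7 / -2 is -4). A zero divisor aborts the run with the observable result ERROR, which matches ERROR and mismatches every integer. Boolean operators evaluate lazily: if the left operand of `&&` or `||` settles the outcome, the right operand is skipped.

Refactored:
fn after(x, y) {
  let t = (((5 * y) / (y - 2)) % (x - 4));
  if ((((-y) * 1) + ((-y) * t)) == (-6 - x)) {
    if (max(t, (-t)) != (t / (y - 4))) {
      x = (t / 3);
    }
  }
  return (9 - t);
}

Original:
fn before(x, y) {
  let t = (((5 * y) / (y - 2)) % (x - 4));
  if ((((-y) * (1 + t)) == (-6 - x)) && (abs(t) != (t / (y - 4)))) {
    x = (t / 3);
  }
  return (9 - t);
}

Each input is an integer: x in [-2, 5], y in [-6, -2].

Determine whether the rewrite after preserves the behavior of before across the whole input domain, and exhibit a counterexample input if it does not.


Reading the diff, among the changes: boolean connective usage differs; branching structure differs; min/max/abs usage differs; arithmetic usage differs; statement counts differ.
Tracing x=4, y=-2: before: divide-by-zero, output ERROR | after: divide-by-zero, output ERROR — matching result ERROR.
Checked all 40 inputs in the declared domain: the outputs agree on every one.
verdict: equivalent


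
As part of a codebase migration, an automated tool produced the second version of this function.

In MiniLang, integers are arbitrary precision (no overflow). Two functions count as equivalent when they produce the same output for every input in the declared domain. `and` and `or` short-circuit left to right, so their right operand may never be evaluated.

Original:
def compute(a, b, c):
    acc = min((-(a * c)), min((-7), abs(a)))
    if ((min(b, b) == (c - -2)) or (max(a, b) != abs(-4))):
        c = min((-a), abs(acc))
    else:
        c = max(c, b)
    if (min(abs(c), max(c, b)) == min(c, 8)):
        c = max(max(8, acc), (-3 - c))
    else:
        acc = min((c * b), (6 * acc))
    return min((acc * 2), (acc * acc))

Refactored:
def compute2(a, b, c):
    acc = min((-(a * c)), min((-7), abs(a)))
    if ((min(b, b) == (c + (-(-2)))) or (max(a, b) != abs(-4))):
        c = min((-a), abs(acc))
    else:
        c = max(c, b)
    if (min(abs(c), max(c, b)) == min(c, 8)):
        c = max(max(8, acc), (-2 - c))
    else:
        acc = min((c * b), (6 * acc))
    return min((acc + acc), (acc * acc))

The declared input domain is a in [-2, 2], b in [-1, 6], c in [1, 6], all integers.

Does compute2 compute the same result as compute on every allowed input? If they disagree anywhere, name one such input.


Equivalent. The edit looks behavioral (`-3` became `-2`), but over these ranges it never changes the outcome.
Checked all 240 inputs in the declared domain: the outputs agree on every one.
Spot check at a=1, b=0, c=1 — compute: acc := -7 | ((min(b, b) == (c - -2)) or (max(a, b) != abs(-4))): true | c := -1 | (min(abs(c), max(c, b)) == min(c, 8)): false | acc := -42 | result -84. compute2: acc := -7 | ((min(b, b) == (c + (-(-2)))) or (max(a, b) != abs(-4))): true | c := -1 | (min(abs(c), max(c, b)) == min(c, 8)): false | acc := -42 | result -84. Both give -84.
verdict: equivalent


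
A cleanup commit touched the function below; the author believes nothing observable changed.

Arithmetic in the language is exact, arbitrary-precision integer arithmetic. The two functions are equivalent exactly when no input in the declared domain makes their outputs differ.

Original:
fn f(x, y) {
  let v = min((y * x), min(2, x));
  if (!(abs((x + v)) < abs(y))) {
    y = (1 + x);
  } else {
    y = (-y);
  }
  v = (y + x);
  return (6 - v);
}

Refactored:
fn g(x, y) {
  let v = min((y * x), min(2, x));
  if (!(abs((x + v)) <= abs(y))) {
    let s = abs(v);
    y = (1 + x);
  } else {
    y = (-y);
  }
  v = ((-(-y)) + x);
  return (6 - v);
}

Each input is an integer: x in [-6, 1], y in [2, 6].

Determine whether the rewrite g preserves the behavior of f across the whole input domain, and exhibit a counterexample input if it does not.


x=1, y=2 yields 3 from f but 7 from g.
verdict: not equivalent; witness: x=1, y=2


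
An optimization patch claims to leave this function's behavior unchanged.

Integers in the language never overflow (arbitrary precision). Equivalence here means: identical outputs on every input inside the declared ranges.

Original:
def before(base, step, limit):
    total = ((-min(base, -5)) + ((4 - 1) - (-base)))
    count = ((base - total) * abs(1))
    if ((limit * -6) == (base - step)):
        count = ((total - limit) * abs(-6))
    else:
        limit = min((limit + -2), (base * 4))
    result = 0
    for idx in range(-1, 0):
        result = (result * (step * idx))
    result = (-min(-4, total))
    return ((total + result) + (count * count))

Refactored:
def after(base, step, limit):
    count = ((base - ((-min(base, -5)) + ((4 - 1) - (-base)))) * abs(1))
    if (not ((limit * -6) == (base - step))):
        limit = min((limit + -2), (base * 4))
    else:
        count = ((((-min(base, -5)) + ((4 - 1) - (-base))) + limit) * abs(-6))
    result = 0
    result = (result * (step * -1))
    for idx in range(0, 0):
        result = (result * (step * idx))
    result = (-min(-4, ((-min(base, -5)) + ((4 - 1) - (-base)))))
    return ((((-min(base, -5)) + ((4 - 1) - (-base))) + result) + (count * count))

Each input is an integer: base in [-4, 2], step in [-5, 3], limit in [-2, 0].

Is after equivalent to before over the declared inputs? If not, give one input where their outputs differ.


Consider the input base=1, step=-5, limit=-1.
before: total=9, then count=-8, then ((limit * -6) == (base - step)) is true, then count=60, then result=0, then (idx=-1), then result=0, then result=4, then returns 3613
after: count=-8, then (not ((limit * -6) == (base - step))) is false, then count=48, then result=0, then result=0, then the loop over idx runs zero times, then result=4, then returns 2317
3613 vs 2317 — the two versions disagree here.
verdict: not equivalent; witness: base=1, step=-5, limit=-1


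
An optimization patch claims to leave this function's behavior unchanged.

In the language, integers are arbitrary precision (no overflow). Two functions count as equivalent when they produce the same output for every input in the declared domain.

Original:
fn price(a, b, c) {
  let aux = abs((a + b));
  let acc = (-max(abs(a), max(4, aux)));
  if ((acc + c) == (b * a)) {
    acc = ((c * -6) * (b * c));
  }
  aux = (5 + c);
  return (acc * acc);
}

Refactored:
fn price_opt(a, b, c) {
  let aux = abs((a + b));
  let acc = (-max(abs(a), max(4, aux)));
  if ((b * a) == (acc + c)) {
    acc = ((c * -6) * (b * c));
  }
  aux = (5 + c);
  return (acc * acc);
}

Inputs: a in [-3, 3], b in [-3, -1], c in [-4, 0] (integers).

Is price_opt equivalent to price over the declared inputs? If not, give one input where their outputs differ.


The two are interchangeable: same computation, different form, and every declared input agrees.
Spot check at a=-2, b=-2, c=-3 — price: aux becomes 4; next acc becomes -4; next ((acc + c) == (b * a)) evaluates to false; next aux becomes 2; next final value 16. price_opt: aux becomes 4; next acc becomes -4; next ((b * a) == (acc + c)) evaluates to false; next aux becomes 2; next final value 16. Both give 16.
Every one of the 105 inputs gives matching results.
verdict: equivalent


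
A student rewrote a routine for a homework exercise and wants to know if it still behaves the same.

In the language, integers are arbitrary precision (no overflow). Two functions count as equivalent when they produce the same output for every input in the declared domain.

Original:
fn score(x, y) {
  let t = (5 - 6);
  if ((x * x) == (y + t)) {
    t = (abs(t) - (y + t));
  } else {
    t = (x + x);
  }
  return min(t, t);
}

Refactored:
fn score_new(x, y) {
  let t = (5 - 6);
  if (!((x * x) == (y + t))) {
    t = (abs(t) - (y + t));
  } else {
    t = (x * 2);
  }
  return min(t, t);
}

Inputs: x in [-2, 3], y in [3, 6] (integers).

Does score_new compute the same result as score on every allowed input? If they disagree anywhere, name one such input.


x=-2, y=3 yields -4 from score but -1 from score_new.
verdict: not equivalent; witness: x=-2, y=3


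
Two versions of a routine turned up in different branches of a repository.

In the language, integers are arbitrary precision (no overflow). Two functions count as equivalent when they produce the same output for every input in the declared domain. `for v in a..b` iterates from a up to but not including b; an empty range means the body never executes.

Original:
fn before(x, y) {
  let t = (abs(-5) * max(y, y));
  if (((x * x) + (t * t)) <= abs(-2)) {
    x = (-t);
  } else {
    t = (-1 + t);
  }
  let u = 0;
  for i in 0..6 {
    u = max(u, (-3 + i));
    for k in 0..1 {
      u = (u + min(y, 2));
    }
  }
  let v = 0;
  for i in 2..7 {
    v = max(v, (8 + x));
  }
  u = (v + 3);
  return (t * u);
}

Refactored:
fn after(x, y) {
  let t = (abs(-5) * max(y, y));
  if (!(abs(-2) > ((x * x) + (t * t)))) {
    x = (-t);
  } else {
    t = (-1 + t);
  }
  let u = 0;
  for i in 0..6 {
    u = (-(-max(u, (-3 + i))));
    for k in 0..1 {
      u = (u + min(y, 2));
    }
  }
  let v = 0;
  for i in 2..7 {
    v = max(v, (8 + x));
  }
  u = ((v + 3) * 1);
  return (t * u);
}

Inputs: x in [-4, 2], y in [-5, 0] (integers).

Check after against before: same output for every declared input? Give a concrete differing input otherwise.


These are not equivalent — on x=-4, y=-5 the outputs split (-182 vs -900).
before: t becomes -25; next (((x * x) + (t * t)) <= abs(-2)) evaluates to false; next t becomes -26; next u becomes 0; next at i=0:; next u becomes 0; next at k=0:; next u becomes -5; next at i=1:; next u becomes -2; next at k=0:; next u becomes -7; next at i=2:; next u becomes -1; next at k=0:; next u becomes -6; next at i=3:; next u becomes 0; next at k=0:; next u becomes -5; next at i=4:; next u becomes 1; next at k=0:; next u becomes -4; next at i=5:; next u becomes 2; next at k=0:; next u becomes -3; next v becomes 0; next at i=2:; next v becomes 4; next at i=3:; next v becomes 4; next at i=4:; next v becomes 4; next at i=5:; next v becomes 4; next at i=6:; next v becomes 4; next u becomes 7; next final value -182
after: t becomes -25; next (!(abs(-2) > ((x * x) + (t * t)))) evaluates to true; next x becomes 25; next u becomes 0; next at i=0:; next u becomes 0; next at k=0:; next u becomes -5; next at i=1:; next u becomes -2; next at k=0:; next u becomes -7; next at i=2:; next u becomes -1; next at k=0:; next u becomes -6; next at i=3:; next u becomes 0; next at k=0:; next u becomes -5; next at i=4:; next u becomes 1; next at k=0:; next u becomes -4; next at i=5:; next u becomes 2; next at k=0:; next u becomes -3; next v becomes 0; next at i=2:; next v becomes 33; next at i=3:; next v becomes 33; next at i=4:; next v becomes 33; next at i=5:; next v becomes 33; next at i=6:; next v becomes 33; next u becomes 36; next final value -900
verdict: not equivalent; witness: x=-4, y=-5


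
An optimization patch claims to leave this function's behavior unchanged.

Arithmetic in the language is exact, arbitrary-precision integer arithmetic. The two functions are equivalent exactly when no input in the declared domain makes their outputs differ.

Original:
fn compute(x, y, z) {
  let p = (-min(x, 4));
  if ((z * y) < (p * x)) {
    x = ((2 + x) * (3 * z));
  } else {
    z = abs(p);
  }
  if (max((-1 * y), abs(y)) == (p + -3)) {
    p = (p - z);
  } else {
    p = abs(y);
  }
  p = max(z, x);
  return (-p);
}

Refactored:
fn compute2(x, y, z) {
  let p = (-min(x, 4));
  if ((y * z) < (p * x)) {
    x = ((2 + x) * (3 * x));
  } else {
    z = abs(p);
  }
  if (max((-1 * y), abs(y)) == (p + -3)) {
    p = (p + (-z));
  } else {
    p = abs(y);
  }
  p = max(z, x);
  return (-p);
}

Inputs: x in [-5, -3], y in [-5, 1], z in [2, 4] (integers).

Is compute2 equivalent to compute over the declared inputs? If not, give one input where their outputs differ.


There is a counterexample at x=-4, y=-5, z=4: -4 on one side, -24 on the other.
compute: p := 4 | ((z * y) < (p * x)): true | x := -24 | (max((-1 * y), abs(y)) == (p + -3)): false | p := 5 | p := 4 | result -4
compute2: p := 4 | ((y * z) < (p * x)): true | x := 24 | (max((-1 * y), abs(y)) == (p + -3)): false | p := 5 | p := 24 | result -24
verdict: not equivalent; witness: x=-4, y=-5, z=4


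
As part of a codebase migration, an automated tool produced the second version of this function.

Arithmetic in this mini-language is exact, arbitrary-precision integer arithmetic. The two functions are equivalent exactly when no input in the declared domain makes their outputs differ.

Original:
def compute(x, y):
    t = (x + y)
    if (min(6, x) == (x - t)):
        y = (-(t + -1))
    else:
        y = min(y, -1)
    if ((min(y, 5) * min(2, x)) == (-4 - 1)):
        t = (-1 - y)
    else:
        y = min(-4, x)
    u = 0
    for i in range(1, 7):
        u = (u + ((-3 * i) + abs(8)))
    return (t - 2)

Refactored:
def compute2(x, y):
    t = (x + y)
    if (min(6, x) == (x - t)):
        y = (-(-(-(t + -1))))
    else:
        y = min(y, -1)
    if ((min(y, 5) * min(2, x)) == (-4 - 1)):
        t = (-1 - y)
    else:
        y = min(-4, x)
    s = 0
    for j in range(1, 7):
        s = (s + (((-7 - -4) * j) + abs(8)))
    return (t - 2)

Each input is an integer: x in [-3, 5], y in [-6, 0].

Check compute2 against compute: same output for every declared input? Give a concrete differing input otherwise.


The two versions differ — the changes include constant usage differs, and arithmetic usage differs, and local variable names differ.
Spot check at x=2, y=-1 — compute: t becomes 1; next (min(6, x) == (x - t)) evaluates to false; next y becomes -1; next ((min(y, 5) * min(2, x)) == (-4 - 1)) evaluates to false; next y becomes -4; next u becomes 0; next at i=1:; next u becomes 5; next at i=2:; next u becomes 7; next at i=3:; next u becomes 6; next at i=4:; next u becomes 2; next at i=5:; next u becomes -5; next at i=6:; next u becomes -15; next final value -1. compute2: t becomes 1; next (min(6, x) == (x - t)) evaluates to false; next y becomes -1; next ((min(y, 5) * min(2, x)) == (-4 - 1)) evaluates to false; next y becomes -4; next s becomes 0; next at j=1:; next s becomes 5; next at j=2:; next s becomes 7; next at j=3:; next s becomes 6; next at j=4:; next s becomes 2; next at j=5:; next s becomes -5; next at j=6:; next s becomes -15; next final value -1. Both give -1.
Across all 63 domain points the two functions coincide.
verdict: equivalent


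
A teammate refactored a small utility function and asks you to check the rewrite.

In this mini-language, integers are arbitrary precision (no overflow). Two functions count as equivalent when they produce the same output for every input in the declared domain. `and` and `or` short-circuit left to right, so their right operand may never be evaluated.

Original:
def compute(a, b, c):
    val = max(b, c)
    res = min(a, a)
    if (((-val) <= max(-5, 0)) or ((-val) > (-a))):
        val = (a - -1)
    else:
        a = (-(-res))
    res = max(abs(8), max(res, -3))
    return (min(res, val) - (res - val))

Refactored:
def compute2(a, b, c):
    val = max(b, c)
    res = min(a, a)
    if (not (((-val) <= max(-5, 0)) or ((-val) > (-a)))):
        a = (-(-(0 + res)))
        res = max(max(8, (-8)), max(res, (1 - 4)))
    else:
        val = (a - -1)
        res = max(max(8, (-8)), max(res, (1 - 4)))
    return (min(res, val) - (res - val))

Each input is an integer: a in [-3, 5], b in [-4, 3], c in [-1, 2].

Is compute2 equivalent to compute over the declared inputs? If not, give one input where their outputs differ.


Differences: arithmetic usage differs; statement counts differ; min/max/abs usage differs; constant usage differs; boolean connective usage differs — yet all 288 inputs agree.
verdict: equivalent
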